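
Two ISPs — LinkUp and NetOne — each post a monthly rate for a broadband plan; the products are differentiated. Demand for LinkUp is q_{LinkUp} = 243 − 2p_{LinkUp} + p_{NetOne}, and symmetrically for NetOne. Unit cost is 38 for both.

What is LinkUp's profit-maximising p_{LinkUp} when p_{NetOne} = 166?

121.25

LinkUp's profit: π = (p_{LinkUp} − 38)(243 − 2p_{LinkUp} + p_{NetOne}).
∂π/∂p_{LinkUp} = 319 − 4p_{LinkUp} + p_{NetOne} = 0 ⇒ p_{LinkUp} = 79.75 + 0.25p_{NetOne}.
At p_{NetOne} = 166: p_{LinkUp} = 79.75 + 0.25·166 = 121.25.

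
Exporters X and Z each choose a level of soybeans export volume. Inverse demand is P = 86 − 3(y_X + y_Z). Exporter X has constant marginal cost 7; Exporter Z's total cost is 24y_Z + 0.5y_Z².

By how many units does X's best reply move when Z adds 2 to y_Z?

Exporter X's profit: π = y_X(86 − 3(y_X + y_Z)) − 7y_X.
∂π/∂y_X = 79 − 6y_X − 3y_Z = 0, so y_X = 79/6 − 0.5y_Z.
The reaction-function slope is −0.5, so a 2-unit rise in y_Z moves y_X by −0.5 × 2 = −1. X's best response falls — the actions are strategic substitutes.

-1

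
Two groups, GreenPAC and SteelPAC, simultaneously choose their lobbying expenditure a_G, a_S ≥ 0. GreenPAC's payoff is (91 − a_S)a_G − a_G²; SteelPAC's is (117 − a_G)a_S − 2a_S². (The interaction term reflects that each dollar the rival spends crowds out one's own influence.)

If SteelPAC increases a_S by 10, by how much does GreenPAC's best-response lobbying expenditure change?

-5

Expanding GreenPAC's payoff: 91a_G − a_Sa_G − a_G².
∂π/∂a_G = 91 − a_S − 2a_G = 0, so a_G = 45.5 − 0.5a_S.
The reaction-function slope is −0.5, so a 10-unit rise in a_S moves a_G by −0.5 × 10 = −5. GreenPAC's best response falls — the actions are strategic substitutes.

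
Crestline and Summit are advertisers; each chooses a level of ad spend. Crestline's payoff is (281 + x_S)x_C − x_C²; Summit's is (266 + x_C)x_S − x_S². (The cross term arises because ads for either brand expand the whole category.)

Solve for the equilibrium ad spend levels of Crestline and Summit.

Expanding Crestline's payoff: 281x_C + x_Sx_C − x_C².
∂π/∂x_C = 281 + x_S − 2x_C = 0, so x_C = 140.5 + 0.5x_S.
Likewise for Summit: x_S = 133 + 0.5x_C.
Plugging x_S into Crestline's best response: x_C = 140.5 + 0.5(133 + 0.5x_C) ⇒ 0.75x_C = 207, so x_C = 276.
Then x_S = 133 + 0.5·276 = 271.

276, 271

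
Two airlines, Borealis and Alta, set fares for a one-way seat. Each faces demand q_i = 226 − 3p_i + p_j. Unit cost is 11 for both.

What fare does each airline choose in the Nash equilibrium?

51.8

Borealis's profit: π = (p_{Borealis} − 11)(226 − 3p_{Borealis} + p_{Alta}).
∂π/∂p_{Borealis} = 259 − 6p_{Borealis} + p_{Alta} = 0 ⇒ p_{Borealis} = 259/6 + (1/6)p_{Alta}.
Setting p_{Borealis} = p_{Alta} in the reaction function: p_{Borealis} = 259/6 + (1/6)p_{Borealis}, so p_{Borealis} = (259/6) / (5/6) = 51.8.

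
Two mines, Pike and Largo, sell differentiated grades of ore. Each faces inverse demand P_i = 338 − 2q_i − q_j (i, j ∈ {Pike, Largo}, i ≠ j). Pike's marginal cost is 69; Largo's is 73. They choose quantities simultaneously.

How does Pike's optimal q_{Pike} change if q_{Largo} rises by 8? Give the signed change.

-2

Mine Pike's profit: π = q_{Pike}(338 − 2q_{Pike} − q_{Largo}) − 69q_{Pike}.
∂π/∂q_{Pike} = 269 − 4q_{Pike} − q_{Largo} = 0 ⇒ q_{Pike} = 67.25 − 0.25q_{Largo}.
The reaction-function slope is −0.25, so an 8-unit rise in q_{Largo} moves q_{Pike} by −0.25 × 8 = −2. Pike's best response falls — the actions are strategic substitutes.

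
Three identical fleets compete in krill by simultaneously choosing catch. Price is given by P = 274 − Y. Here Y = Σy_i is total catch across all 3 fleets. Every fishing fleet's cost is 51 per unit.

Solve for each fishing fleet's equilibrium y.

A representative fishing fleet's profit is π_i = y_i(274 − Y) − 51y_i, with Y = y_i + Σ_{j≠i} y_j.
First-order condition: 223 − 2y_i − Σ_{j≠i} y_j = 0.
In a symmetric equilibrium every fishing fleet chooses the same y, so Σ_{j≠i} y_j = 2y. The condition becomes 223 − 4y = 0, giving y = 223/4 = 55.75.

55.75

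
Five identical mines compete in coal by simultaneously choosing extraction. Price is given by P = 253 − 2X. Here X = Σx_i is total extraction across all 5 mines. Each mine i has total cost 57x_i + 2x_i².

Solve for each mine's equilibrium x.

12.25

A representative mine's profit is π_i = x_i(253 − 2X) − 57x_i − 2x_i², with X = x_i + Σ_{j≠i} x_j.
First-order condition: 196 − 8x_i − 2Σ_{j≠i} x_j = 0.
Imposing symmetry (x_j = x for all j) turns Σ_{j≠i} x_j into 4x, so 196 = 16x and x = 12.25.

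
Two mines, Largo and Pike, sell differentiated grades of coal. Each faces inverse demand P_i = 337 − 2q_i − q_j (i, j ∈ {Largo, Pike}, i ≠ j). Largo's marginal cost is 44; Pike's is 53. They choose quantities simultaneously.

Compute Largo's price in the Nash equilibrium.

162.4

Mine Largo's profit: π = q_{Largo}(337 − 2q_{Largo} − q_{Pike}) − 44q_{Largo}.
∂π/∂q_{Largo} = 293 − 4q_{Largo} − q_{Pike} = 0 ⇒ q_{Largo} = 73.25 − 0.25q_{Pike}.
Similarly q_{Pike} = 71 − 0.25q_{Largo}.
Substituting the second reaction function into the first: q_{Largo} = 73.25 − 0.25(71 − 0.25q_{Largo}), which gives 0.9375q_{Largo} = 55.5 ⇒ q_{Largo} = 59.2.
Then q_{Pike} = 71 − 0.25·59.2 = 56.2.
P_{Largo} = 337 − 2·59.2 − 56.2 = 162.4.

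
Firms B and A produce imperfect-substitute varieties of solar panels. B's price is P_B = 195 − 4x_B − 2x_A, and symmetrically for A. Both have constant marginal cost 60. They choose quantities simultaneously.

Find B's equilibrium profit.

729

Firm B's profit: π = x_B(195 − 4x_B − 2x_A) − 60x_B.
∂π/∂x_B = 135 − 8x_B − 2x_A = 0 ⇒ x_B = 16.875 − 0.25x_A.
The game is symmetric, so in equilibrium x_A = x_B: the reaction function gives 1.25x_B = 16.875, hence x_B = 13.5.
P_B = 195 − 4·13.5 − 2·13.5 = 114.
Profit = (114 − 60)·13.5 = 729.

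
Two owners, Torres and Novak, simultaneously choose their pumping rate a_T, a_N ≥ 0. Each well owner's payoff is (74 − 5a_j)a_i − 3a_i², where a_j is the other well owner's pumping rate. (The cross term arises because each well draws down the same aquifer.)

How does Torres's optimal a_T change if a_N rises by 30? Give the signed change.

Torres's payoff is (74 − 5a_N)a_T − 3a_T².
∂π/∂a_T = 74 − 5a_N − 6a_T = 0, so a_T = 37/3 − (5/6)a_N.
The reaction-function slope is −5/6, so a 30-unit rise in a_N moves a_T by −5/6 × 30 = −25. Torres's best response falls — the actions are strategic substitutes.

-25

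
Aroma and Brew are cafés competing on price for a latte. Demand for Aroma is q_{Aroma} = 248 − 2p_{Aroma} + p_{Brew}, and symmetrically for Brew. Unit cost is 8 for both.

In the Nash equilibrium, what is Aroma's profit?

12800

Aroma's profit: π = (p_{Aroma} − 8)(248 − 2p_{Aroma} + p_{Brew}).
∂π/∂p_{Aroma} = 264 − 4p_{Aroma} + p_{Brew} = 0 ⇒ p_{Aroma} = 66 + 0.25p_{Brew}.
Setting p_{Aroma} = p_{Brew} in the reaction function: p_{Aroma} = 66 + 0.25p_{Aroma}, so p_{Aroma} = 66 / 0.75 = 88.
q_{Aroma} = 248 − 2·88 + 88 = 160.
Profit = (88 − 8)·160 = 12800.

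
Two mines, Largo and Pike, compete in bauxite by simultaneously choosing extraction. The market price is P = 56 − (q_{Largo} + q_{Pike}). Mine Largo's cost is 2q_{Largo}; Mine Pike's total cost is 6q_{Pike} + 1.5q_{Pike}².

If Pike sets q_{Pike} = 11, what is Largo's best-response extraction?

Mine Largo's profit: π = q_{Largo}(56 − (q_{Largo} + q_{Pike})) − 2q_{Largo}.
∂π/∂q_{Largo} = 54 − 2q_{Largo} − q_{Pike} = 0, so q_{Largo} = 27 − 0.5q_{Pike}.
At q_{Pike} = 11: q_{Largo} = 27 − 0.5·11 = 21.5.

21.5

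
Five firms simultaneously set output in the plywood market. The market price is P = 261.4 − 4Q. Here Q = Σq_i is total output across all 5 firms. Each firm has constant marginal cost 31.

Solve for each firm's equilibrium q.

9.6

A representative firm's profit is π_i = q_i(261.4 − 4Q) − 31q_i, with Q = q_i + Σ_{j≠i} q_j.
First-order condition: 230.4 − 8q_i − 4Σ_{j≠i} q_j = 0.
Imposing symmetry (q_j = q for all j) turns Σ_{j≠i} q_j into 4q, so 230.4 = 24q and q = 9.6.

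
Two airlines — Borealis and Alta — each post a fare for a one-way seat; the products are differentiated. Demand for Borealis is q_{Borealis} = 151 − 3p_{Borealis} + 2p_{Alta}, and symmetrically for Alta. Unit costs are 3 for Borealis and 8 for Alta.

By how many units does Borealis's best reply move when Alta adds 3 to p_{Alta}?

1

Borealis's profit: π = (p_{Borealis} − 3)(151 − 3p_{Borealis} + 2p_{Alta}).
∂π/∂p_{Borealis} = 160 − 6p_{Borealis} + 2p_{Alta} = 0 ⇒ p_{Borealis} = 80/3 + (1/3)p_{Alta}.
The reaction-function slope is 1/3, so a 3-unit rise in p_{Alta} moves p_{Borealis} by 1/3 × 3 = 1. Borealis's best response rises — the actions are strategic complements.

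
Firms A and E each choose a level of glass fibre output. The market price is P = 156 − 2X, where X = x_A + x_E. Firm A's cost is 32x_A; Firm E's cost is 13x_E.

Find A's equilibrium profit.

612.5

Firm A's profit: π = x_A(156 − 2(x_A + x_E)) − 32x_A.
∂π/∂x_A = 124 − 4x_A − 2x_E = 0, so x_A = 31 − 0.5x_E.
By the same steps for E: x_E = 35.75 − 0.5x_A.
Plugging x_E into A's best response: x_A = 31 − 0.5(35.75 − 0.5x_A) ⇒ 0.75x_A = 13.125, so x_A = 17.5.
Then x_E = 35.75 − 0.5·17.5 = 27.
Price P = 156 − 2·44.5 = 67.
A's profit: (67 − 32)·17.5 = 612.5.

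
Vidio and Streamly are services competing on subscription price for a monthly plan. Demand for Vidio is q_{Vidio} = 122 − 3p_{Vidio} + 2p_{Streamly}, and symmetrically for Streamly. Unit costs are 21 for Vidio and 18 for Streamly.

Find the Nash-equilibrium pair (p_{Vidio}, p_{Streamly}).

Vidio's profit: π = (p_{Vidio} − 21)(122 − 3p_{Vidio} + 2p_{Streamly}).
∂π/∂p_{Vidio} = 185 − 6p_{Vidio} + 2p_{Streamly} = 0 ⇒ p_{Vidio} = 185/6 + (1/3)p_{Streamly}.
Similarly p_{Streamly} = 88/3 + (1/3)p_{Vidio}.
Solving the two reaction functions simultaneously: (1 − (1/3)(1/3))p_{Vidio} = 185/6 + (1/3)·(88/3), so (8/9)p_{Vidio} = 731/18 and p_{Vidio} = 45.6875.
Then p_{Streamly} = 88/3 + (1/3)·45.6875 = 44.5625.

45.6875, 44.5625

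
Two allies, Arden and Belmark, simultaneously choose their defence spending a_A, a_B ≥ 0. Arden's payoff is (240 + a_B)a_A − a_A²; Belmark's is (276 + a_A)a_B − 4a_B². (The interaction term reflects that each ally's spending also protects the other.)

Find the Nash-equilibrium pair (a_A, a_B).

Expanding Arden's payoff: 240a_A + a_Ba_A − a_A².
∂π/∂a_A = 240 + a_B − 2a_A = 0, so a_A = 120 + 0.5a_B.
Likewise for Belmark: a_B = 34.5 + 0.125a_A.
Solving the two reaction functions simultaneously: (1 − (0.5)(0.125))a_A = 120 + 0.5·34.5, so 0.9375a_A = 137.25 and a_A = 146.4.
Then a_B = 34.5 + 0.125·146.4 = 52.8.

146.4, 52.8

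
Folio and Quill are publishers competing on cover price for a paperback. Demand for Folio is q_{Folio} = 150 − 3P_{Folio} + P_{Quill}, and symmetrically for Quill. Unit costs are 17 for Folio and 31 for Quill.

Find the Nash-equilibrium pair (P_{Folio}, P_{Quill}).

41.4, 47.4

Folio's profit: π = (P_{Folio} − 17)(150 − 3P_{Folio} + P_{Quill}).
∂π/∂P_{Folio} = 201 − 6P_{Folio} + P_{Quill} = 0 ⇒ P_{Folio} = 33.5 + (1/6)P_{Quill}.
Similarly P_{Quill} = 40.5 + (1/6)P_{Folio}.
Solving the two reaction functions simultaneously: (1 − (1/6)(1/6))P_{Folio} = 33.5 + (1/6)·40.5, so (35/36)P_{Folio} = 40.25 and P_{Folio} = 41.4.
Then P_{Quill} = 40.5 + (1/6)·41.4 = 47.4.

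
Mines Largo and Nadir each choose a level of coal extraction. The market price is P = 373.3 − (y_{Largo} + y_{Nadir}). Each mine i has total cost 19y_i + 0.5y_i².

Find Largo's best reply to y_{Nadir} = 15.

Mine Largo's profit: π = y_{Largo}(373.3 − (y_{Largo} + y_{Nadir})) − 19y_{Largo} − 0.5y_{Largo}².
∂π/∂y_{Largo} = 354.3 − 3y_{Largo} − y_{Nadir} = 0, so y_{Largo} = 118.1 − (1/3)y_{Nadir}.
At y_{Nadir} = 15: y_{Largo} = 118.1 − (1/3)·15 = 113.1.

113.1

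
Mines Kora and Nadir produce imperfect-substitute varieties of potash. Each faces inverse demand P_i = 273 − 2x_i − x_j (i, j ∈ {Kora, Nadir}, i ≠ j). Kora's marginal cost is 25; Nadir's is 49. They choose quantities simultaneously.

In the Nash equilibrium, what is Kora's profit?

5242.88

Mine Kora's profit: π = x_{Kora}(273 − 2x_{Kora} − x_{Nadir}) − 25x_{Kora}.
∂π/∂x_{Kora} = 248 − 4x_{Kora} − x_{Nadir} = 0 ⇒ x_{Kora} = 62 − 0.25x_{Nadir}.
Similarly x_{Nadir} = 56 − 0.25x_{Kora}.
Plugging x_{Nadir} into Kora's best response: x_{Kora} = 62 − 0.25(56 − 0.25x_{Kora}) ⇒ 0.9375x_{Kora} = 48, so x_{Kora} = 51.2.
Then x_{Nadir} = 56 − 0.25·51.2 = 43.2.
P_{Kora} = 273 − 2·51.2 − 43.2 = 127.4.
Profit = (127.4 − 25)·51.2 = 5242.88.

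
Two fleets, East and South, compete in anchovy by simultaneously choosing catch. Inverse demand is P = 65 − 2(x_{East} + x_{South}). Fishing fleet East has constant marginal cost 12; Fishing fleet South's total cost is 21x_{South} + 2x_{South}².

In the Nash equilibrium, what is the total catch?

Fishing fleet East's profit: π = x_{East}(65 − 2(x_{East} + x_{South})) − 12x_{East}.
∂π/∂x_{East} = 53 − 4x_{East} − 2x_{South} = 0, so x_{East} = 13.25 − 0.5x_{South}.
For South: ∂π/∂x_{South} = 44 − 8x_{South} − 2x_{East} = 0 ⇒ x_{South} = 5.5 − 0.25x_{East}.
Substituting the second reaction function into the first: x_{East} = 13.25 − 0.5(5.5 − 0.25x_{East}), which gives 0.875x_{East} = 10.5 ⇒ x_{East} = 12.
Then x_{South} = 5.5 − 0.25·12 = 2.5.
Total catch: 12 + 2.5 = 14.5.

14.5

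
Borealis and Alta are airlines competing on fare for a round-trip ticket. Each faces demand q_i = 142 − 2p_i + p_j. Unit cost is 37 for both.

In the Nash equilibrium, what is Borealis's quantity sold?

Borealis's profit: π = (p_{Borealis} − 37)(142 − 2p_{Borealis} + p_{Alta}).
∂π/∂p_{Borealis} = 216 − 4p_{Borealis} + p_{Alta} = 0 ⇒ p_{Borealis} = 54 + 0.25p_{Alta}.
By symmetry p_{Alta} = p_{Borealis}; substituting into the reaction function, 0.75p_{Borealis} = 54 and p_{Borealis} = 72.
q_{Borealis} = 142 − 2·72 + 72 = 70.

70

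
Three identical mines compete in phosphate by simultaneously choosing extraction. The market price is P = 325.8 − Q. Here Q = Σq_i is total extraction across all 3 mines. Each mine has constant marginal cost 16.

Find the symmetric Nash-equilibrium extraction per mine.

77.45

A representative mine's profit is π_i = q_i(325.8 − Q) − 16q_i, with Q = q_i + Σ_{j≠i} q_j.
First-order condition: 309.8 − 2q_i − Σ_{j≠i} q_j = 0.
Imposing symmetry (q_j = q for all j) turns Σ_{j≠i} q_j into 2q, so 309.8 = 4q and q = 77.45.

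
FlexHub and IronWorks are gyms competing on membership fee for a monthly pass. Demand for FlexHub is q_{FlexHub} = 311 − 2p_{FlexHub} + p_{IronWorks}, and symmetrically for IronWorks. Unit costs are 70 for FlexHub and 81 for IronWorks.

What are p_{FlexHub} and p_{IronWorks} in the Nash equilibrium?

151.8, 156.2

FlexHub's profit: π = (p_{FlexHub} − 70)(311 − 2p_{FlexHub} + p_{IronWorks}).
∂π/∂p_{FlexHub} = 451 − 4p_{FlexHub} + p_{IronWorks} = 0 ⇒ p_{FlexHub} = 112.75 + 0.25p_{IronWorks}.
Similarly p_{IronWorks} = 118.25 + 0.25p_{FlexHub}.
Substituting the second reaction function into the first: p_{FlexHub} = 112.75 + 0.25(118.25 + 0.25p_{FlexHub}), which gives 0.9375p_{FlexHub} = 142.3125 ⇒ p_{FlexHub} = 151.8.
Then p_{IronWorks} = 118.25 + 0.25·151.8 = 156.2.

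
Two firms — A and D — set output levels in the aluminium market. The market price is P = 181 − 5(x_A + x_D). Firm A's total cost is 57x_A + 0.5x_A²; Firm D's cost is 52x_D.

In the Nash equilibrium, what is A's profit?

Firm A's profit: π = x_A(181 − 5(x_A + x_D)) − 57x_A − 0.5x_A².
∂π/∂x_A = 124 − 11x_A − 5x_D = 0, so x_A = 124/11 − (5/11)x_D.
For D: ∂π/∂x_D = 129 − 10x_D − 5x_A = 0 ⇒ x_D = 12.9 − 0.5x_A.
Substituting the second reaction function into the first: x_A = 124/11 − (5/11)(12.9 − 0.5x_A), which gives (17/22)x_A = 119/22 ⇒ x_A = 7.
Then x_D = 12.9 − 0.5·7 = 9.4.
Price P = 181 − 5·16.4 = 99.
A's profit: (99 − 57)·7 − 0.5(7)² = 269.5.

269.5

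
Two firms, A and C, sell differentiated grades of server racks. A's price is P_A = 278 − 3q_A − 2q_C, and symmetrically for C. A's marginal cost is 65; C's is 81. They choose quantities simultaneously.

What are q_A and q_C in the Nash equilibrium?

27.625, 23.625

Firm A's profit: π = q_A(278 − 3q_A − 2q_C) − 65q_A.
∂π/∂q_A = 213 − 6q_A − 2q_C = 0 ⇒ q_A = 35.5 − (1/3)q_C.
Similarly q_C = 197/6 − (1/3)q_A.
Plugging q_C into A's best response: q_A = 35.5 − (1/3)(197/6 − (1/3)q_A) ⇒ (8/9)q_A = 221/9, so q_A = 27.625.
Then q_C = 197/6 − (1/3)·27.625 = 23.625.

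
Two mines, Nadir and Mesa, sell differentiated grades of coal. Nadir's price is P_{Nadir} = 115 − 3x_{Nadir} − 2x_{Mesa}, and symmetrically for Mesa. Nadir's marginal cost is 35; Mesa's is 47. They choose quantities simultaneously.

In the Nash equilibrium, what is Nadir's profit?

346.6875

Mine Nadir's profit: π = x_{Nadir}(115 − 3x_{Nadir} − 2x_{Mesa}) − 35x_{Nadir}.
∂π/∂x_{Nadir} = 80 − 6x_{Nadir} − 2x_{Mesa} = 0 ⇒ x_{Nadir} = 40/3 − (1/3)x_{Mesa}.
Similarly x_{Mesa} = 34/3 − (1/3)x_{Nadir}.
Solving the two reaction functions simultaneously: (1 − (−1/3)(−1/3))x_{Nadir} = 40/3 − (1/3)·(34/3), so (8/9)x_{Nadir} = 86/9 and x_{Nadir} = 10.75.
Then x_{Mesa} = 34/3 − (1/3)·10.75 = 7.75.
P_{Nadir} = 115 − 3·10.75 − 2·7.75 = 67.25.
Profit = (67.25 − 35)·10.75 = 346.6875.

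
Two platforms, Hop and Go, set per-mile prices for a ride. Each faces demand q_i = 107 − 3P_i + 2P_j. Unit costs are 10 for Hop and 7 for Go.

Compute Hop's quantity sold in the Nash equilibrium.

Hop's profit: π = (P_{Hop} − 10)(107 − 3P_{Hop} + 2P_{Go}).
∂π/∂P_{Hop} = 137 − 6P_{Hop} + 2P_{Go} = 0 ⇒ P_{Hop} = 137/6 + (1/3)P_{Go}.
Similarly P_{Go} = 64/3 + (1/3)P_{Hop}.
Plugging P_{Go} into Hop's best response: P_{Hop} = 137/6 + (1/3)(64/3 + (1/3)P_{Hop}) ⇒ (8/9)P_{Hop} = 539/18, so P_{Hop} = 33.6875.
Then P_{Go} = 64/3 + (1/3)·33.6875 = 32.5625.
q_{Hop} = 107 − 3·33.6875 + 2·32.5625 = 71.0625.

71.0625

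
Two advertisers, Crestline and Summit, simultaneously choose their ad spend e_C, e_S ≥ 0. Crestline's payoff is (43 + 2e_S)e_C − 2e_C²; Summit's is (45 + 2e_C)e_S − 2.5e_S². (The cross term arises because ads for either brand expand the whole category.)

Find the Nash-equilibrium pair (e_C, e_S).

19.0625, 16.625

Expanding Crestline's payoff: 43e_C + 2e_Se_C − 2e_C².
∂π/∂e_C = 43 + 2e_S − 4e_C = 0, so e_C = 10.75 + 0.5e_S.
Likewise for Summit: e_S = 9 + 0.4e_C.
Solving the two reaction functions simultaneously: (1 − (0.5)(0.4))e_C = 10.75 + 0.5·9, so 0.8e_C = 15.25 and e_C = 19.0625.
Then e_S = 9 + 0.4·19.0625 = 16.625.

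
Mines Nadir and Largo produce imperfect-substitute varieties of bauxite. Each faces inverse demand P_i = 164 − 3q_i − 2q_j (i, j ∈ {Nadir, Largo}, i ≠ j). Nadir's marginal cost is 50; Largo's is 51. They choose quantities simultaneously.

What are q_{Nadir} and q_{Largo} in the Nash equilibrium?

14.3125, 14.0625

Mine Nadir's profit: π = q_{Nadir}(164 − 3q_{Nadir} − 2q_{Largo}) − 50q_{Nadir}.
∂π/∂q_{Nadir} = 114 − 6q_{Nadir} − 2q_{Largo} = 0 ⇒ q_{Nadir} = 19 − (1/3)q_{Largo}.
Similarly q_{Largo} = 113/6 − (1/3)q_{Nadir}.
Substituting the second reaction function into the first: q_{Nadir} = 19 − (1/3)(113/6 − (1/3)q_{Nadir}), which gives (8/9)q_{Nadir} = 229/18 ⇒ q_{Nadir} = 14.3125.
Then q_{Largo} = 113/6 − (1/3)·14.3125 = 14.0625.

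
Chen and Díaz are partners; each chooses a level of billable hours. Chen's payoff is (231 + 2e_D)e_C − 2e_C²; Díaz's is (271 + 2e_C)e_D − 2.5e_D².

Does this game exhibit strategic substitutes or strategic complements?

Expanding Chen's payoff: 231e_C + 2e_De_C − 2e_C².
∂π/∂e_C = 231 + 2e_D − 4e_C = 0, so e_C = 57.75 + 0.5e_D.
The best-response slope de_C/de_D = 0.5 > 0: the reaction function is upward-sloping, so the choices are strategic complements.

strategic complements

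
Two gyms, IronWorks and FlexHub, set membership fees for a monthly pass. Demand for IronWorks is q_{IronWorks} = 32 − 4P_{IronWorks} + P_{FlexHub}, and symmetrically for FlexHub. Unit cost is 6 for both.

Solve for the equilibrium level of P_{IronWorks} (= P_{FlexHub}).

8

IronWorks's profit: π = (P_{IronWorks} − 6)(32 − 4P_{IronWorks} + P_{FlexHub}).
∂π/∂P_{IronWorks} = 56 − 8P_{IronWorks} + P_{FlexHub} = 0 ⇒ P_{IronWorks} = 7 + 0.125P_{FlexHub}.
The game is symmetric, so in equilibrium P_{FlexHub} = P_{IronWorks}: the reaction function gives 0.875P_{IronWorks} = 7, hence P_{IronWorks} = 8.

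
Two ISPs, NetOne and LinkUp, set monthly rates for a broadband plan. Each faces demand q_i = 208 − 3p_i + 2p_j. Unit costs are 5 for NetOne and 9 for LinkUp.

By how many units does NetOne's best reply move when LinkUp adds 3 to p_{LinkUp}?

1

NetOne's profit: π = (p_{NetOne} − 5)(208 − 3p_{NetOne} + 2p_{LinkUp}).
∂π/∂p_{NetOne} = 223 − 6p_{NetOne} + 2p_{LinkUp} = 0 ⇒ p_{NetOne} = 223/6 + (1/3)p_{LinkUp}.
The reaction-function slope is 1/3, so a 3-unit rise in p_{LinkUp} moves p_{NetOne} by 1/3 × 3 = 1. NetOne's best response rises — the actions are strategic complements.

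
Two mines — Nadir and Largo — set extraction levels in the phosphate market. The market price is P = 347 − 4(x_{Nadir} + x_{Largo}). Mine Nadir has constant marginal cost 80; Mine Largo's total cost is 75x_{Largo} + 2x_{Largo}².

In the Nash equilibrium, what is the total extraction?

Mine Nadir's profit: π = x_{Nadir}(347 − 4(x_{Nadir} + x_{Largo})) − 80x_{Nadir}.
∂π/∂x_{Nadir} = 267 − 8x_{Nadir} − 4x_{Largo} = 0, so x_{Nadir} = 33.375 − 0.5x_{Largo}.
For Largo: ∂π/∂x_{Largo} = 272 − 12x_{Largo} − 4x_{Nadir} = 0 ⇒ x_{Largo} = 68/3 − (1/3)x_{Nadir}.
Substituting the second reaction function into the first: x_{Nadir} = 33.375 − 0.5(68/3 − (1/3)x_{Nadir}), which gives (5/6)x_{Nadir} = 529/24 ⇒ x_{Nadir} = 26.45.
Then x_{Largo} = 68/3 − (1/3)·26.45 = 13.85.
Total extraction: 26.45 + 13.85 = 40.3.

40.3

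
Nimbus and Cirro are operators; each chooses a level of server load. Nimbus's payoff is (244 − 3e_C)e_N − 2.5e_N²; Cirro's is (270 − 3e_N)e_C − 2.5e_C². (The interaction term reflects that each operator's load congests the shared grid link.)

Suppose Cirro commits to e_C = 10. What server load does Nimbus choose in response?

Expanding Nimbus's payoff: 244e_N − 3e_Ce_N − 2.5e_N².
∂π/∂e_N = 244 − 3e_C − 5e_N = 0, so e_N = 48.8 − 0.6e_C.
At e_C = 10: e_N = 48.8 − 0.6·10 = 42.8.

42.8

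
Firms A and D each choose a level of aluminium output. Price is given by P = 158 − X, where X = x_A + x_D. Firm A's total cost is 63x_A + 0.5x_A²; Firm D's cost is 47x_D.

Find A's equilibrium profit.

Firm A's profit: π = x_A(158 − (x_A + x_D)) − 63x_A − 0.5x_A².
∂π/∂x_A = 95 − 3x_A − x_D = 0, so x_A = 95/3 − (1/3)x_D.
For D: ∂π/∂x_D = 111 − 2x_D − x_A = 0 ⇒ x_D = 55.5 − 0.5x_A.
Plugging x_D into A's best response: x_A = 95/3 − (1/3)(55.5 − 0.5x_A) ⇒ (5/6)x_A = 79/6, so x_A = 15.8.
Then x_D = 55.5 − 0.5·15.8 = 47.6.
Price P = 158 − 63.4 = 94.6.
A's profit: (94.6 − 63)·15.8 − 0.5(15.8)² = 374.46.

374.46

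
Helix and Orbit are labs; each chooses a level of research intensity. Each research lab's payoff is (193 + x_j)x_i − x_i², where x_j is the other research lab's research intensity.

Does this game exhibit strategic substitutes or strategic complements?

Helix's payoff is (193 + x_O)x_H − x_H².
∂π/∂x_H = 193 + x_O − 2x_H = 0, so x_H = 96.5 + 0.5x_O.
The best-response slope dx_H/dx_O = 0.5 > 0: the reaction function is upward-sloping, so the choices are strategic complements.

strategic complements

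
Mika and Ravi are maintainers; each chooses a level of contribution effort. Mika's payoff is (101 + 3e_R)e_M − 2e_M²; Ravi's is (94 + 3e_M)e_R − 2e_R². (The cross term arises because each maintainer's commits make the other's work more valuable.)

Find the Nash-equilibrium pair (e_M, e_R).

98, 97

Expanding Mika's payoff: 101e_M + 3e_Re_M − 2e_M².
∂π/∂e_M = 101 + 3e_R − 4e_M = 0, so e_M = 25.25 + 0.75e_R.
Likewise for Ravi: e_R = 23.5 + 0.75e_M.
Substituting the second reaction function into the first: e_M = 25.25 + 0.75(23.5 + 0.75e_M), which gives 0.4375e_M = 42.875 ⇒ e_M = 98.
Then e_R = 23.5 + 0.75·98 = 97.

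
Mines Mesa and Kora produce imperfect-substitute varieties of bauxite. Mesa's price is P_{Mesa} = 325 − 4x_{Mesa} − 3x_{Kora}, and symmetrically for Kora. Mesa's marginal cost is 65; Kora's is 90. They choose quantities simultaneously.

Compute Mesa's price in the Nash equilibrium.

165

Mine Mesa's profit: π = x_{Mesa}(325 − 4x_{Mesa} − 3x_{Kora}) − 65x_{Mesa}.
∂π/∂x_{Mesa} = 260 − 8x_{Mesa} − 3x_{Kora} = 0 ⇒ x_{Mesa} = 32.5 − 0.375x_{Kora}.
Similarly x_{Kora} = 29.375 − 0.375x_{Mesa}.
Solving the two reaction functions simultaneously: (1 − (−0.375)(−0.375))x_{Mesa} = 32.5 − 0.375·29.375, so (55/64)x_{Mesa} = 1375/64 and x_{Mesa} = 25.
Then x_{Kora} = 29.375 − 0.375·25 = 20.
P_{Mesa} = 325 − 4·25 − 3·20 = 165.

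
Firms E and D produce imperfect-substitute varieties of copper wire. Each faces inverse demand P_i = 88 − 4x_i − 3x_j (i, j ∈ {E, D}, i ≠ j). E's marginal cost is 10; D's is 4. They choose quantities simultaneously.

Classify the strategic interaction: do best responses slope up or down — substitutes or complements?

strategic substitutes

Firm E's profit: π = x_E(88 − 4x_E − 3x_D) − 10x_E.
∂π/∂x_E = 78 − 8x_E − 3x_D = 0 ⇒ x_E = 9.75 − 0.375x_D.
The best-response slope dx_E/dx_D = −0.375 < 0: the reaction function is downward-sloping, so the choices are strategic substitutes.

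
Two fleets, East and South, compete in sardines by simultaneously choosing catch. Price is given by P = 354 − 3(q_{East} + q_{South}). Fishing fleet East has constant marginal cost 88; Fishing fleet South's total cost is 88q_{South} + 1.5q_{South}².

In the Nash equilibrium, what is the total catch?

53.2

Fishing fleet East's profit: π = q_{East}(354 − 3(q_{East} + q_{South})) − 88q_{East}.
∂π/∂q_{East} = 266 − 6q_{East} − 3q_{South} = 0, so q_{East} = 133/3 − 0.5q_{South}.
For South: ∂π/∂q_{South} = 266 − 9q_{South} − 3q_{East} = 0 ⇒ q_{South} = 266/9 − (1/3)q_{East}.
Plugging q_{South} into East's best response: q_{East} = 133/3 − 0.5(266/9 − (1/3)q_{East}) ⇒ (5/6)q_{East} = 266/9, so q_{East} = 532/15.
Then q_{South} = 266/9 − (1/3)·(532/15) = 266/15.
Total catch: 532/15 + 266/15 = 53.2.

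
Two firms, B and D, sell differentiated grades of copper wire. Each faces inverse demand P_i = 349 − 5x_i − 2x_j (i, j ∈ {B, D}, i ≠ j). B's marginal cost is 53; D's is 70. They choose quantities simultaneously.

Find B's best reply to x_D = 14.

26.8

Firm B's profit: π = x_B(349 − 5x_B − 2x_D) − 53x_B.
∂π/∂x_B = 296 − 10x_B − 2x_D = 0 ⇒ x_B = 29.6 − 0.2x_D.
At x_D = 14: x_B = 29.6 − 0.2·14 = 26.8.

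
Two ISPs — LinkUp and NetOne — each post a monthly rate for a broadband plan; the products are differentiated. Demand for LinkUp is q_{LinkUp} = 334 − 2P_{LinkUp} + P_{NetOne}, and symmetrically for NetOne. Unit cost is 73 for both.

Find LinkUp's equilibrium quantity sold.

LinkUp's profit: π = (P_{LinkUp} − 73)(334 − 2P_{LinkUp} + P_{NetOne}).
∂π/∂P_{LinkUp} = 480 − 4P_{LinkUp} + P_{NetOne} = 0 ⇒ P_{LinkUp} = 120 + 0.25P_{NetOne}.
The game is symmetric, so in equilibrium P_{NetOne} = P_{LinkUp}: the reaction function gives 0.75P_{LinkUp} = 120, hence P_{LinkUp} = 160.
q_{LinkUp} = 334 − 2·160 + 160 = 174.

174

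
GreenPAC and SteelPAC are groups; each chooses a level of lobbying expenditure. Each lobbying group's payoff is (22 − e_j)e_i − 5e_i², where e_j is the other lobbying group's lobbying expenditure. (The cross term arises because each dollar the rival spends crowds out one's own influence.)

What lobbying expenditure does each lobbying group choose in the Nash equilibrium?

GreenPAC's payoff is (22 − e_S)e_G − 5e_G².
∂π/∂e_G = 22 − e_S − 10e_G = 0, so e_G = 2.2 − 0.1e_S.
Setting e_G = e_S in the reaction function: e_G = 2.2 − 0.1e_G, so e_G = 2.2 / 1.1 = 2.

2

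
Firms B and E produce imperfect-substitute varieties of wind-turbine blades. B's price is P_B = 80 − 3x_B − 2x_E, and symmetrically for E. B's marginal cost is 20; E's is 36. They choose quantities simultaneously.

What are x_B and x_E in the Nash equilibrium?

Firm B's profit: π = x_B(80 − 3x_B − 2x_E) − 20x_B.
∂π/∂x_B = 60 − 6x_B − 2x_E = 0 ⇒ x_B = 10 − (1/3)x_E.
Similarly x_E = 22/3 − (1/3)x_B.
Solving the two reaction functions simultaneously: (1 − (−1/3)(−1/3))x_B = 10 − (1/3)·(22/3), so (8/9)x_B = 68/9 and x_B = 8.5.
Then x_E = 22/3 − (1/3)·8.5 = 4.5.

8.5, 4.5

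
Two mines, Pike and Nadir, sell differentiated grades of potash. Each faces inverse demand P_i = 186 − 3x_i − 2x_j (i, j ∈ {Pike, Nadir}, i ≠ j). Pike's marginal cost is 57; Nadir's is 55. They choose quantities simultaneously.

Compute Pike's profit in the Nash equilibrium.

768

Mine Pike's profit: π = x_{Pike}(186 − 3x_{Pike} − 2x_{Nadir}) − 57x_{Pike}.
∂π/∂x_{Pike} = 129 − 6x_{Pike} − 2x_{Nadir} = 0 ⇒ x_{Pike} = 21.5 − (1/3)x_{Nadir}.
Similarly x_{Nadir} = 131/6 − (1/3)x_{Pike}.
Substituting the second reaction function into the first: x_{Pike} = 21.5 − (1/3)(131/6 − (1/3)x_{Pike}), which gives (8/9)x_{Pike} = 128/9 ⇒ x_{Pike} = 16.
Then x_{Nadir} = 131/6 − (1/3)·16 = 16.5.
P_{Pike} = 186 − 3·16 − 2·16.5 = 105.
Profit = (105 − 57)·16 = 768.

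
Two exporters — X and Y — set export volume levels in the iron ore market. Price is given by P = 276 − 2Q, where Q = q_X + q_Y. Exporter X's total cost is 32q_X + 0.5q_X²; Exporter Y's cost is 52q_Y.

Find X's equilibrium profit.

Exporter X's profit: π = q_X(276 − 2(q_X + q_Y)) − 32q_X − 0.5q_X².
∂π/∂q_X = 244 − 5q_X − 2q_Y = 0, so q_X = 48.8 − 0.4q_Y.
For Y: ∂π/∂q_Y = 224 − 4q_Y − 2q_X = 0 ⇒ q_Y = 56 − 0.5q_X.
Substituting the second reaction function into the first: q_X = 48.8 − 0.4(56 − 0.5q_X), which gives 0.8q_X = 26.4 ⇒ q_X = 33.
Then q_Y = 56 − 0.5·33 = 39.5.
Price P = 276 − 2·72.5 = 131.
X's profit: (131 − 32)·33 − 0.5(33)² = 2722.5.

2722.5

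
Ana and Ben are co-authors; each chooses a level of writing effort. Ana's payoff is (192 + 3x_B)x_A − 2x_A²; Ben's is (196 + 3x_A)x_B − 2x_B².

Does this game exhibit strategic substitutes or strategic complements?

strategic complements

Expanding Ana's payoff: 192x_A + 3x_Bx_A − 2x_A².
∂π/∂x_A = 192 + 3x_B − 4x_A = 0, so x_A = 48 + 0.75x_B.
The best-response slope dx_A/dx_B = 0.75 > 0: the reaction function is upward-sloping, so the choices are strategic complements.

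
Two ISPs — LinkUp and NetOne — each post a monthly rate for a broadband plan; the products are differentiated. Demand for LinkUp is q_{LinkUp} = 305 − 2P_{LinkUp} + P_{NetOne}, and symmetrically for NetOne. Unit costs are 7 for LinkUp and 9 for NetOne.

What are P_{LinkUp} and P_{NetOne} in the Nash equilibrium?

LinkUp's profit: π = (P_{LinkUp} − 7)(305 − 2P_{LinkUp} + P_{NetOne}).
∂π/∂P_{LinkUp} = 319 − 4P_{LinkUp} + P_{NetOne} = 0 ⇒ P_{LinkUp} = 79.75 + 0.25P_{NetOne}.
Similarly P_{NetOne} = 80.75 + 0.25P_{LinkUp}.
Plugging P_{NetOne} into LinkUp's best response: P_{LinkUp} = 79.75 + 0.25(80.75 + 0.25P_{LinkUp}) ⇒ 0.9375P_{LinkUp} = 99.9375, so P_{LinkUp} = 106.6.
Then P_{NetOne} = 80.75 + 0.25·106.6 = 107.4.

106.6, 107.4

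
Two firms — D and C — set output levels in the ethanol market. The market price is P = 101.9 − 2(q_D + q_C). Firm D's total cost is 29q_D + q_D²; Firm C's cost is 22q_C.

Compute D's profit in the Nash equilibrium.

Firm D's profit: π = q_D(101.9 − 2(q_D + q_C)) − 29q_D − q_D².
∂π/∂q_D = 72.9 − 6q_D − 2q_C = 0, so q_D = 12.15 − (1/3)q_C.
For C: ∂π/∂q_C = 79.9 − 4q_C − 2q_D = 0 ⇒ q_C = 19.975 − 0.5q_D.
Substituting the second reaction function into the first: q_D = 12.15 − (1/3)(19.975 − 0.5q_D), which gives (5/6)q_D = 659/120 ⇒ q_D = 6.59.
Then q_C = 19.975 − 0.5·6.59 = 16.68.
Price P = 101.9 − 2·23.27 = 55.36.
D's profit: (55.36 − 29)·6.59 − (6.59)² = 130.2843.

130.2843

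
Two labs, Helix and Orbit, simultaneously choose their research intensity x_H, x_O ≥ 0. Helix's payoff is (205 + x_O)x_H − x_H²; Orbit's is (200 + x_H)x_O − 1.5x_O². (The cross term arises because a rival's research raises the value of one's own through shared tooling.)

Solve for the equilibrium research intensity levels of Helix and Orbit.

163, 121

Expanding Helix's payoff: 205x_H + x_Ox_H − x_H².
∂π/∂x_H = 205 + x_O − 2x_H = 0, so x_H = 102.5 + 0.5x_O.
Likewise for Orbit: x_O = 200/3 + (1/3)x_H.
Plugging x_O into Helix's best response: x_H = 102.5 + 0.5(200/3 + (1/3)x_H) ⇒ (5/6)x_H = 815/6, so x_H = 163.
Then x_O = 200/3 + (1/3)·163 = 121.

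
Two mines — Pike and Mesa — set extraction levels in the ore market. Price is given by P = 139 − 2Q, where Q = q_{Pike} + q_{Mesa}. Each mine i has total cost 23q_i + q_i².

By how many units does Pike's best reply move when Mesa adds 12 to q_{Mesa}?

Mine Pike's profit: π = q_{Pike}(139 − 2(q_{Pike} + q_{Mesa})) − 23q_{Pike} − q_{Pike}².
∂π/∂q_{Pike} = 116 − 6q_{Pike} − 2q_{Mesa} = 0, so q_{Pike} = 58/3 − (1/3)q_{Mesa}.
The reaction-function slope is −1/3, so a 12-unit rise in q_{Mesa} moves q_{Pike} by −1/3 × 12 = −4. Pike's best response falls — the actions are strategic substitutes.

-4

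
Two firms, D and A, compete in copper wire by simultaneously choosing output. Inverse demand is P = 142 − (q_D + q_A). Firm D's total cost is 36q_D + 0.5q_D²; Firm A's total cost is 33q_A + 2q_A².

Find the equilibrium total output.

44

Firm D's profit: π = q_D(142 − (q_D + q_A)) − 36q_D − 0.5q_D².
∂π/∂q_D = 106 − 3q_D − q_A = 0, so q_D = 106/3 − (1/3)q_A.
For A: ∂π/∂q_A = 109 − 6q_A − q_D = 0 ⇒ q_A = 109/6 − (1/6)q_D.
Plugging q_A into D's best response: q_D = 106/3 − (1/3)(109/6 − (1/6)q_D) ⇒ (17/18)q_D = 527/18, so q_D = 31.
Then q_A = 109/6 − (1/6)·31 = 13.
Total output: 31 + 13 = 44.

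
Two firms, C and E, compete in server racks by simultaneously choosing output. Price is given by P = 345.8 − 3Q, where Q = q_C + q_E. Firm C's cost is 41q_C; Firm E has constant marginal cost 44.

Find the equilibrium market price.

Firm C's profit: π = q_C(345.8 − 3(q_C + q_E)) − 41q_C.
∂π/∂q_C = 304.8 − 6q_C − 3q_E = 0, so q_C = 50.8 − 0.5q_E.
By the same steps for E: q_E = 50.3 − 0.5q_C.
Plugging q_E into C's best response: q_C = 50.8 − 0.5(50.3 − 0.5q_C) ⇒ 0.75q_C = 25.65, so q_C = 34.2.
Then q_E = 50.3 − 0.5·34.2 = 33.2.
Equilibrium price: P = 345.8 − 3·67.4 = 143.6.

143.6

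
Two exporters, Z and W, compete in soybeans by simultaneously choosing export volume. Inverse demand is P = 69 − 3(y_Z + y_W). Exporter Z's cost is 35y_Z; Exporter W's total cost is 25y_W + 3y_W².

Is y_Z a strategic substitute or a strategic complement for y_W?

strategic substitutes

Exporter Z's profit: π = y_Z(69 − 3(y_Z + y_W)) − 35y_Z.
∂π/∂y_Z = 34 − 6y_Z − 3y_W = 0, so y_Z = 17/3 − 0.5y_W.
The best-response slope dy_Z/dy_W = −0.5 < 0: the reaction function is downward-sloping, so the choices are strategic substitutes.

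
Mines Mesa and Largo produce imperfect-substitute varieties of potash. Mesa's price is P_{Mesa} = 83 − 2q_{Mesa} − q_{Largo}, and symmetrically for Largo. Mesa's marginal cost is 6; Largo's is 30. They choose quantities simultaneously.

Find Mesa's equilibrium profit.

Mine Mesa's profit: π = q_{Mesa}(83 − 2q_{Mesa} − q_{Largo}) − 6q_{Mesa}.
∂π/∂q_{Mesa} = 77 − 4q_{Mesa} − q_{Largo} = 0 ⇒ q_{Mesa} = 19.25 − 0.25q_{Largo}.
Similarly q_{Largo} = 13.25 − 0.25q_{Mesa}.
Substituting the second reaction function into the first: q_{Mesa} = 19.25 − 0.25(13.25 − 0.25q_{Mesa}), which gives 0.9375q_{Mesa} = 15.9375 ⇒ q_{Mesa} = 17.
Then q_{Largo} = 13.25 − 0.25·17 = 9.
P_{Mesa} = 83 − 2·17 − 9 = 40.
Profit = (40 − 6)·17 = 578.

578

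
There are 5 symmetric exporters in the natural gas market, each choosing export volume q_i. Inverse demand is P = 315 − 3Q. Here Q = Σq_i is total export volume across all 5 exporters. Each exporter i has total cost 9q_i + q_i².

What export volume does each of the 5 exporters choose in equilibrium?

15.3

A representative exporter's profit is π_i = q_i(315 − 3Q) − 9q_i − q_i², with Q = q_i + Σ_{j≠i} q_j.
First-order condition: 306 − 8q_i − 3Σ_{j≠i} q_j = 0.
In a symmetric equilibrium every exporter chooses the same q, so Σ_{j≠i} q_j = 4q. The condition becomes 306 − 20q = 0, giving q = 306/20 = 15.3.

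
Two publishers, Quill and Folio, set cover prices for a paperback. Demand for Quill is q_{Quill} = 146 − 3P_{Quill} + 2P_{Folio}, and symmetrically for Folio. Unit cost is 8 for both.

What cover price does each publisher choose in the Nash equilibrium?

42.5

Quill's profit: π = (P_{Quill} − 8)(146 − 3P_{Quill} + 2P_{Folio}).
∂π/∂P_{Quill} = 170 − 6P_{Quill} + 2P_{Folio} = 0 ⇒ P_{Quill} = 85/3 + (1/3)P_{Folio}.
The game is symmetric, so in equilibrium P_{Folio} = P_{Quill}: the reaction function gives (2/3)P_{Quill} = 85/3, hence P_{Quill} = 42.5.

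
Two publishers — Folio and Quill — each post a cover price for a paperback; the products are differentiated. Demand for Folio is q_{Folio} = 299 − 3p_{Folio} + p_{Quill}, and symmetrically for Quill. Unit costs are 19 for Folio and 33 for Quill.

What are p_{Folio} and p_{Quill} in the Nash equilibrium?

72.4, 78.4

Folio's profit: π = (p_{Folio} − 19)(299 − 3p_{Folio} + p_{Quill}).
∂π/∂p_{Folio} = 356 − 6p_{Folio} + p_{Quill} = 0 ⇒ p_{Folio} = 178/3 + (1/6)p_{Quill}.
Similarly p_{Quill} = 199/3 + (1/6)p_{Folio}.
Solving the two reaction functions simultaneously: (1 − (1/6)(1/6))p_{Folio} = 178/3 + (1/6)·(199/3), so (35/36)p_{Folio} = 1267/18 and p_{Folio} = 72.4.
Then p_{Quill} = 199/3 + (1/6)·72.4 = 78.4.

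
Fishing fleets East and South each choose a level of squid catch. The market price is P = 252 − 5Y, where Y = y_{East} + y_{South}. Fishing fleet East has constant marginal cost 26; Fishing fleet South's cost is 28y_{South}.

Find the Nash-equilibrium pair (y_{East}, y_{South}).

Fishing fleet East's profit: π = y_{East}(252 − 5(y_{East} + y_{South})) − 26y_{East}.
∂π/∂y_{East} = 226 − 10y_{East} − 5y_{South} = 0, so y_{East} = 22.6 − 0.5y_{South}.
By the same steps for South: y_{South} = 22.4 − 0.5y_{East}.
Plugging y_{South} into East's best response: y_{East} = 22.6 − 0.5(22.4 − 0.5y_{East}) ⇒ 0.75y_{East} = 11.4, so y_{East} = 15.2.
Then y_{South} = 22.4 − 0.5·15.2 = 14.8.

15.2, 14.8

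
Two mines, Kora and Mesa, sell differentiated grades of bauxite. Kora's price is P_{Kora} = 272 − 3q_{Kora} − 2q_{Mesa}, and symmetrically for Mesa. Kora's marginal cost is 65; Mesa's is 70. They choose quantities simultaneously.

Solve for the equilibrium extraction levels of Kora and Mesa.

Mine Kora's profit: π = q_{Kora}(272 − 3q_{Kora} − 2q_{Mesa}) − 65q_{Kora}.
∂π/∂q_{Kora} = 207 − 6q_{Kora} − 2q_{Mesa} = 0 ⇒ q_{Kora} = 34.5 − (1/3)q_{Mesa}.
Similarly q_{Mesa} = 101/3 − (1/3)q_{Kora}.
Plugging q_{Mesa} into Kora's best response: q_{Kora} = 34.5 − (1/3)(101/3 − (1/3)q_{Kora}) ⇒ (8/9)q_{Kora} = 419/18, so q_{Kora} = 26.1875.
Then q_{Mesa} = 101/3 − (1/3)·26.1875 = 24.9375.

26.1875, 24.9375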